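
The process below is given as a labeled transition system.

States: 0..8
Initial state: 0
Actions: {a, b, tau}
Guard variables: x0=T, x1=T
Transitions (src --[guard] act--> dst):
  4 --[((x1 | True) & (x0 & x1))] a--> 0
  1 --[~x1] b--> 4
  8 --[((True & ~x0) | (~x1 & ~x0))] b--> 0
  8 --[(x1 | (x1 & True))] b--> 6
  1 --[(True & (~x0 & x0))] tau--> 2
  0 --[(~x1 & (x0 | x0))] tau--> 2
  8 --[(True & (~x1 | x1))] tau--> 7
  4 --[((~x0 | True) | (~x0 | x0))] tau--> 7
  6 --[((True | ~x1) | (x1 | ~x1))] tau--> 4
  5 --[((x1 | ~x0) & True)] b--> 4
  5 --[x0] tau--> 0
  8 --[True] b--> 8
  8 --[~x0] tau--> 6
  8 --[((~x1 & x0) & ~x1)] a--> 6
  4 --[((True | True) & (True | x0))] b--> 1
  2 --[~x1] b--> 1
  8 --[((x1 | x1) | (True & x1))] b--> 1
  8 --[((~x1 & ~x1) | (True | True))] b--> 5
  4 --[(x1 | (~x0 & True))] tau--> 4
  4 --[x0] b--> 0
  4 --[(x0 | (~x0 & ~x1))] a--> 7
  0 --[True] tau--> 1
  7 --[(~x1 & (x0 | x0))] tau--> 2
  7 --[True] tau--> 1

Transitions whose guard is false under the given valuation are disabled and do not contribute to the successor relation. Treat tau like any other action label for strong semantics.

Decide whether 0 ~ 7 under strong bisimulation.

Compute ~ classes (split until stable):
  P[0] = {{0,1,2,3,4,5,6,7,8}}
  P[1] = {{0,6,7},{1,2,3},{4},{5,8}}
  P[2] = {{0,7},{1,2,3},{4},{5},{6},{8}}
6 equivalence class(es) (converged in 3)
[0]={0,7}  [7]={0,7}

Answer: BISIMILAR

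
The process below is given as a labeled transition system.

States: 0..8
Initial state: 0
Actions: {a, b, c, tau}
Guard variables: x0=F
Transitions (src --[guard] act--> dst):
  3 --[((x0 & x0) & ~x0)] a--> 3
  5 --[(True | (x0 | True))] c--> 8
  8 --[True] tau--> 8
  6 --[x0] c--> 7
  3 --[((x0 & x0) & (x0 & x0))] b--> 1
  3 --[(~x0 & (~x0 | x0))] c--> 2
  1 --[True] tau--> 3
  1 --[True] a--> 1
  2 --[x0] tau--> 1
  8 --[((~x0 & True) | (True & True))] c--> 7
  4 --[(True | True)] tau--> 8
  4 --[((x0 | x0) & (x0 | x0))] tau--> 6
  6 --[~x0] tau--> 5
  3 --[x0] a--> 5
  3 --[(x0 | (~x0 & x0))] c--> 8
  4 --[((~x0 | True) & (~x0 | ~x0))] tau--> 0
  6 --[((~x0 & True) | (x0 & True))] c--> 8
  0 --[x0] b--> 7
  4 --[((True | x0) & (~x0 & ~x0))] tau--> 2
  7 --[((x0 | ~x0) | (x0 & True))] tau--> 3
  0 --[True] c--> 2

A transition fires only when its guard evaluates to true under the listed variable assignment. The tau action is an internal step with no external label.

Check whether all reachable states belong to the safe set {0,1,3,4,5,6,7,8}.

Inv-set: {0,1,3,4,5,6,7,8}
R = {0,2}
  0: ok
  2: VIOLATES
counterexample path to 2: c

Answer: INVARIANT VIOLATED at state 2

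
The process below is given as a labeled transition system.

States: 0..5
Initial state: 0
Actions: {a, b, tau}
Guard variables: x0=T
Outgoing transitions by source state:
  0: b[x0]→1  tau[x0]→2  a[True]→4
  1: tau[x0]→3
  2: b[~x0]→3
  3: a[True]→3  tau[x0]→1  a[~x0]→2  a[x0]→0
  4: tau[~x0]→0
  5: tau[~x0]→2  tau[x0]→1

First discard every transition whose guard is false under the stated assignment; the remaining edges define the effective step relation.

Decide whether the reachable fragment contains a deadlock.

R = {0,1,2,3,4}
  0: a→4  b→1  tau→2  [3 out]
  1: tau→3  [1 out]
  2: ∅  [deadlock]
  3: a→0  a→3  tau→1  [3 out]
  4: ∅  [deadlock]
trace reaching 2: tau

Answer: DEADLOCK at state 2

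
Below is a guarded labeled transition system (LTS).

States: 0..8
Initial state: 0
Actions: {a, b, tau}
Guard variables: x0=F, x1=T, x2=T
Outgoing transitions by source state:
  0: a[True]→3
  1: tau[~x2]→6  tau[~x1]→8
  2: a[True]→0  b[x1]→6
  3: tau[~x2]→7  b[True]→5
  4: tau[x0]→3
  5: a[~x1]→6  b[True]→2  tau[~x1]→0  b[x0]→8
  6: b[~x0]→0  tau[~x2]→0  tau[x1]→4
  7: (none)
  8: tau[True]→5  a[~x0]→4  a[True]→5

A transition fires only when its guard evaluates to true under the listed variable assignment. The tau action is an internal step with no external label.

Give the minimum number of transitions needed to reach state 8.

BFS to 8:
  L0 = {0}
  L1 = {3}
  L2 = {5}
  L3 = {2}
  L4 = {6}
  L5 = {4}
8 never appears.

Answer: UNREACHABLE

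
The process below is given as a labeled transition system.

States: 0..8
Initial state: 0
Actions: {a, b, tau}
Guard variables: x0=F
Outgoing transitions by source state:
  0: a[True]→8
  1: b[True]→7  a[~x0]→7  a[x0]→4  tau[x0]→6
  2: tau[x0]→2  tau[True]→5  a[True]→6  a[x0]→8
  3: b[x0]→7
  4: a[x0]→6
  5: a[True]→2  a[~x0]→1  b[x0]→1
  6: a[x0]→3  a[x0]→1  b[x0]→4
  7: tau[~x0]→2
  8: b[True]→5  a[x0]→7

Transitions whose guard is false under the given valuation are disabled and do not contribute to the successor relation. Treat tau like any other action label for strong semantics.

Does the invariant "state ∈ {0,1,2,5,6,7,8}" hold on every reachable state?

Answer: INVARIANT HOLDS

Working:
Inv-set: {0,1,2,5,6,7,8}
R = {0,1,2,5,6,7,8}
  0: ok
  1: ok
  2: ok
  5: ok
  6: ok
  7: ok
  8: ok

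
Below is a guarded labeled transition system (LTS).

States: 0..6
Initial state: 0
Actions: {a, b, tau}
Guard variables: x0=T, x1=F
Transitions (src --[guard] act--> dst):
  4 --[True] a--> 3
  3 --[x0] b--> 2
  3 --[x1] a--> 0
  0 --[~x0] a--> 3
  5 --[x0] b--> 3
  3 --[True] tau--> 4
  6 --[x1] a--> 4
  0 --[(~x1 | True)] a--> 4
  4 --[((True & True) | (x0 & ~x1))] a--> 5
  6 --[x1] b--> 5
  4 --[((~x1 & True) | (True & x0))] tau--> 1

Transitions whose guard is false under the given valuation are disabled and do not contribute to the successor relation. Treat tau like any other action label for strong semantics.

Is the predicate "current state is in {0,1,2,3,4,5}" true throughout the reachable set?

Answer: INVARIANT HOLDS

Trace:
Allowed set {0,1,2,3,4,5}
Reach set: {0,1,2,3,4,5}
  0: ✓
  1: ✓
  2: ✓
  3: ✓
  4: ✓
  5: ✓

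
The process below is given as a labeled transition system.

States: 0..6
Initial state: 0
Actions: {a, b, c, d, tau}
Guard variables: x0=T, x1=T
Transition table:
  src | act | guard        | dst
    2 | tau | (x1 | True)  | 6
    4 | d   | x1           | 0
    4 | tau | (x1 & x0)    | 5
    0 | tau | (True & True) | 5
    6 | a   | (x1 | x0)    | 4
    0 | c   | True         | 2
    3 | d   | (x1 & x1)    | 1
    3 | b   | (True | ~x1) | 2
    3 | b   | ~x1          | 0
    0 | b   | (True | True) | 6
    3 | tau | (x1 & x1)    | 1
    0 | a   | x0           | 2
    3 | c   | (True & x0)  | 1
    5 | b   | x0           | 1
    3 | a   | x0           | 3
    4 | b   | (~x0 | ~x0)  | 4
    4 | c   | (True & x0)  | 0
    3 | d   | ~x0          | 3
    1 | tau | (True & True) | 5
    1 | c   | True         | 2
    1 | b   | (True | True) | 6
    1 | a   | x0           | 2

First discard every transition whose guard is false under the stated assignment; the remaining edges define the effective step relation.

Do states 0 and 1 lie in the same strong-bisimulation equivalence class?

Refine partition for ~:
  P[0] = {{0,1,2,3,4,5,6}}
  P[1] = {{0,1},{2},{3},{4},{5},{6}}
6 equivalence class(es) (converged in 2)
0∈{0,1}, 1∈{0,1}

Answer: BISIMILAR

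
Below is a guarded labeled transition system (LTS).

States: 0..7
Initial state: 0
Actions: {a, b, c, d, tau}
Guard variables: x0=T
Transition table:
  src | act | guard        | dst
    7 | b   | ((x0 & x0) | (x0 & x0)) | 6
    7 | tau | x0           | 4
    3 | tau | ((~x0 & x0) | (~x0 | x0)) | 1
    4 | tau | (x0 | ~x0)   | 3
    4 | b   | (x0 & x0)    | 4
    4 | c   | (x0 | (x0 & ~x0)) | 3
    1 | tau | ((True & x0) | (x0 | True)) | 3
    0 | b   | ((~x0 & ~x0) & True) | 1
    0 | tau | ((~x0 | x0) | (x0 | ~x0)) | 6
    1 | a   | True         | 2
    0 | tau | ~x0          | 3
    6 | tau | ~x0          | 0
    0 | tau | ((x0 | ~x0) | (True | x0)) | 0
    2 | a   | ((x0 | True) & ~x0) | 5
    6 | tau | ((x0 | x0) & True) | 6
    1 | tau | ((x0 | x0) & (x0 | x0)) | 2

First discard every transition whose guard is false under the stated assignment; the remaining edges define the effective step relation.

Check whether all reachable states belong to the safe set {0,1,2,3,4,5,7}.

Inv-set: {0,1,2,3,4,5,7}
Reachable = {0,6}
  0: ok
  6: ✗ unsafe
counterexample path to 6: tau

Answer: INVARIANT VIOLATED at state 6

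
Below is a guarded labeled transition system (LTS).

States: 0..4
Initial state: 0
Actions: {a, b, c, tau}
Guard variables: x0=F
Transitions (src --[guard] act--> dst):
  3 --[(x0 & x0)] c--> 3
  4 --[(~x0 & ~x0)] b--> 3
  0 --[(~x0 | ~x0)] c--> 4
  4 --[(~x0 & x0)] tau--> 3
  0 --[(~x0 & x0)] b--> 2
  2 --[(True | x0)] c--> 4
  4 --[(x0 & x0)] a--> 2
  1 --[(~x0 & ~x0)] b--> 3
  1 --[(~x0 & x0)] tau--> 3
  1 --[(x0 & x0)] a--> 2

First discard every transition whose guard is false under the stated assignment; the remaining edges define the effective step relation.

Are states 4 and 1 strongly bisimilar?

Refine partition for ~:
  round 0: {{0,1,2,3,4}}
  round 1: {{0,2},{1,4},{3}}
stable after 2 split(s): 3 block(s)
[4]={1,4}  [1]={1,4}

Answer: BISIMILAR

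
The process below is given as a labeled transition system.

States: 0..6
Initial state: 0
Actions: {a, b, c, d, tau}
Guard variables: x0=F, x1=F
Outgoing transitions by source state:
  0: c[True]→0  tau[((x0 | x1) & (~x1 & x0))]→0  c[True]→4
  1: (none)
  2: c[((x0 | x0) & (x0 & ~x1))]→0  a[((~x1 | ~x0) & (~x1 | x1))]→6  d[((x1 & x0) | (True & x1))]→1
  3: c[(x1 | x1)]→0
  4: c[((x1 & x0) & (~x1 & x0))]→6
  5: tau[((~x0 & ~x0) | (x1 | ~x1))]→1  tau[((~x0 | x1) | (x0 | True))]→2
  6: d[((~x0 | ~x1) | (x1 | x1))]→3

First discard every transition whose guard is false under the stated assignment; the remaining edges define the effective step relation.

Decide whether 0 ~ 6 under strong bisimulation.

Answer: NOT BISIMILAR

Working:
Bisimulation quotient by refinement:
  round 0: {{0,1,2,3,4,5,6}}
  round 1: {{0},{1,3,4},{2},{5},{6}}
Fixed point at round 2; 5 class(es).
class of 0: {0}; class of 6: {6}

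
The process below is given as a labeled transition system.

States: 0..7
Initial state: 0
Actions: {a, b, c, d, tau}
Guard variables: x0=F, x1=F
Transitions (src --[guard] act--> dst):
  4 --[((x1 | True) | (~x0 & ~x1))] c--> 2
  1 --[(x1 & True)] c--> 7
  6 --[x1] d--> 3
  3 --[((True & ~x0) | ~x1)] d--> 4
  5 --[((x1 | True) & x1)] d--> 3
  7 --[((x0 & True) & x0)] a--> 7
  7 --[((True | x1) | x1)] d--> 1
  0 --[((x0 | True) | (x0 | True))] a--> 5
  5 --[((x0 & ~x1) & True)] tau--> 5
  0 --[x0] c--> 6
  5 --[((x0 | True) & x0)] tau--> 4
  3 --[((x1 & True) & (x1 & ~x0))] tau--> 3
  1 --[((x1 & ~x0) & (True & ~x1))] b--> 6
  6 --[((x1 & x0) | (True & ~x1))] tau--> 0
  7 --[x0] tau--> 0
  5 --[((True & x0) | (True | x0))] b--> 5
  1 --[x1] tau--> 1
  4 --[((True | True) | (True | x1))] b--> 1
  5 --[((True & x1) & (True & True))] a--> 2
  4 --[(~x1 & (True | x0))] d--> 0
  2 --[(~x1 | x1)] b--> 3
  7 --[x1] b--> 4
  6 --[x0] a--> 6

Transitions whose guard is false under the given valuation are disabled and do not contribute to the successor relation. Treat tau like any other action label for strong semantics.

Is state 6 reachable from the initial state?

Answer: UNREACHABLE

Trace:
9 transition(s) survive guard evaluation.
depth 0: {0}
depth 1: {5}  now seen {0,5}
Reach set: {0,5}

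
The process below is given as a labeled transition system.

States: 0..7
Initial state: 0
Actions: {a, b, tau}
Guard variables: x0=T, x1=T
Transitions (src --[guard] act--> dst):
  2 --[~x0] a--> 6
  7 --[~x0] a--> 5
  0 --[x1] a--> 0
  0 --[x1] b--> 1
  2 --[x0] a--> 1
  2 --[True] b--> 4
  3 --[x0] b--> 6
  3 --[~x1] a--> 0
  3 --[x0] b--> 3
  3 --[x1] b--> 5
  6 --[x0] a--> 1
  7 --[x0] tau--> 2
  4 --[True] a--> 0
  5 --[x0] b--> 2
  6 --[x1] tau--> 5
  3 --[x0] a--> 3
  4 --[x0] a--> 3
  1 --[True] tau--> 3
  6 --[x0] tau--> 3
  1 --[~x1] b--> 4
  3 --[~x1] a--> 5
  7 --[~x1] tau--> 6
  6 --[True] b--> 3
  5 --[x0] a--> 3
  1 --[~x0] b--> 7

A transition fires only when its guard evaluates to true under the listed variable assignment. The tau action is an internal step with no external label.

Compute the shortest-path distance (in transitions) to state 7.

Layered search for 7:
  depth 0: {0}
  depth 1: {1}
  depth 2: {3}
  depth 3: {5,6}
  depth 4: {2}
  depth 5: {4}
7 never appears.

Answer: UNREACHABLE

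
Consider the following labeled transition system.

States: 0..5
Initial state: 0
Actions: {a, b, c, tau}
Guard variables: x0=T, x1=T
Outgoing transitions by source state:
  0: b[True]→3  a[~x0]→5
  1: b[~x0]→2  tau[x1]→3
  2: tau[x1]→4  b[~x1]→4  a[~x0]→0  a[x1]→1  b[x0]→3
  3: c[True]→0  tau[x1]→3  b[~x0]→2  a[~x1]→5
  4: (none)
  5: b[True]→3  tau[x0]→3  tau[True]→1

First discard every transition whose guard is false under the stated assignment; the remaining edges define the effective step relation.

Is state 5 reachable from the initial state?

Guard filter leaves 10 enabled edge(s).
L0 = {0}
L1 = {3}  now seen {0,3}
Reach set: {0,3}

Answer: UNREACHABLE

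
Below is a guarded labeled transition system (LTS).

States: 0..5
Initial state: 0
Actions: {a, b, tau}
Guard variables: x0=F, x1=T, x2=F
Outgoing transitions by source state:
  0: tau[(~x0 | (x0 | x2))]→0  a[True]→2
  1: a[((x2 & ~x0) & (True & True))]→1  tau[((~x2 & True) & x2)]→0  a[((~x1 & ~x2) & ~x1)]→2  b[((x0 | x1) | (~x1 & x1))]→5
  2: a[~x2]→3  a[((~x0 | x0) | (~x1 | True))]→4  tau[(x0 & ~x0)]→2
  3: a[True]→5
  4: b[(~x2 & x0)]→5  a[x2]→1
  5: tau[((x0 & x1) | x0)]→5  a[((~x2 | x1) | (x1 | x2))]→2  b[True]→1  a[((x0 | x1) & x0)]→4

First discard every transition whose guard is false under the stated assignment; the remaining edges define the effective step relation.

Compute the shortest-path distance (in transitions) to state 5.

Layered search for 5:
  L0 = {0}
  L1 = {2}
  L2 = {3,4}
  L3 = {5}
depth(5)=3, e.g. a·a·a

Answer: 3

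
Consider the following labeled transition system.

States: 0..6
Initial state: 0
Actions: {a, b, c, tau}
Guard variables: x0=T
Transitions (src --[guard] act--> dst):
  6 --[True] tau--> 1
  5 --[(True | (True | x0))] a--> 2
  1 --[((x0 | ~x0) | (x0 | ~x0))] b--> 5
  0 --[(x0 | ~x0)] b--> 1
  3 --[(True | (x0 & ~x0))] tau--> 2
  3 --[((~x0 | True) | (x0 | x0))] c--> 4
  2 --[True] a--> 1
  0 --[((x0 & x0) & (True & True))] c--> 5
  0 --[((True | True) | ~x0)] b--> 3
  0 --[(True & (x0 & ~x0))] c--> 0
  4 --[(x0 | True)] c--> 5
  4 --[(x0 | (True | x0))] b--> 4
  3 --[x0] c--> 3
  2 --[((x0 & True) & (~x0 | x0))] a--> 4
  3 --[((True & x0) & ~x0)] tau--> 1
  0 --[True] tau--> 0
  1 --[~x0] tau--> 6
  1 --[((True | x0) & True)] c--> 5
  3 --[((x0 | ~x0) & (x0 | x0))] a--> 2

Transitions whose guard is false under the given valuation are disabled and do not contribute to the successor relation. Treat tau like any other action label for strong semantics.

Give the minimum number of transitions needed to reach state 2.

Answer: 2

Analysis:
Breadth-first toward 2:
  depth 0: {0}
  depth 1: {1,3,5}
  depth 2: {2,4}
depth(2)=2, e.g. b·a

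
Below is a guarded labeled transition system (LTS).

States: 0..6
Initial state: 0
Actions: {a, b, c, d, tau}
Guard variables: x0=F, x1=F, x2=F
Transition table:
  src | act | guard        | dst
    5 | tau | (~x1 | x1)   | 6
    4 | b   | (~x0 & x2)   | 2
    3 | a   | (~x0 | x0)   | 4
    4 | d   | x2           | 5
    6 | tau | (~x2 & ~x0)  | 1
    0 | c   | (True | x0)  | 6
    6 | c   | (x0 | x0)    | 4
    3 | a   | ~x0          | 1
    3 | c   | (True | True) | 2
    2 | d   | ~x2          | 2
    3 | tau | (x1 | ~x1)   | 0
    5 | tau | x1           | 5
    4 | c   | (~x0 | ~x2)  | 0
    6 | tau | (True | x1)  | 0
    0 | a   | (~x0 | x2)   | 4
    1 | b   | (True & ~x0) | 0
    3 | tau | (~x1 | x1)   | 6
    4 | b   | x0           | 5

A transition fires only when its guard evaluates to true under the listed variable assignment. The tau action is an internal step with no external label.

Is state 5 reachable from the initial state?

Answer: UNREACHABLE

Analysis:
After dropping false guards: 13 live edges.
L0 = {0}
L1 = {4,6}  total {0,4,6}
L2 = {1}  total {0,1,4,6}
R = {0,1,4,6}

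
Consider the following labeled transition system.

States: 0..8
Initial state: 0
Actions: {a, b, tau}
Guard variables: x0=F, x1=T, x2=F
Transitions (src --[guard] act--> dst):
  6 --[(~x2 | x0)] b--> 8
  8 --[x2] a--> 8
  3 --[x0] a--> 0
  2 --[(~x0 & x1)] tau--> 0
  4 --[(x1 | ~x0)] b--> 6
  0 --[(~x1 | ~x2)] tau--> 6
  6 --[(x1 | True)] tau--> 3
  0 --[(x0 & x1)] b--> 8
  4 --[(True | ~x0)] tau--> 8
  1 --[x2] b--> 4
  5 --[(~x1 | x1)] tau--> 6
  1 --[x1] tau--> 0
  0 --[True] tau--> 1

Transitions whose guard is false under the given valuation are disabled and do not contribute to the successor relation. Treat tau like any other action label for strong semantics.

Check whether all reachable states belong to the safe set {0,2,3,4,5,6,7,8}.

Answer: INVARIANT VIOLATED at state 1

Working:
Inv-set: {0,2,3,4,5,6,7,8}
Reach set: {0,1,3,6,8}
  0: ✓
  1: ✗ unsafe
  3: ✓
  6: ✓
  8: ✓
witness against invariant: tau → 1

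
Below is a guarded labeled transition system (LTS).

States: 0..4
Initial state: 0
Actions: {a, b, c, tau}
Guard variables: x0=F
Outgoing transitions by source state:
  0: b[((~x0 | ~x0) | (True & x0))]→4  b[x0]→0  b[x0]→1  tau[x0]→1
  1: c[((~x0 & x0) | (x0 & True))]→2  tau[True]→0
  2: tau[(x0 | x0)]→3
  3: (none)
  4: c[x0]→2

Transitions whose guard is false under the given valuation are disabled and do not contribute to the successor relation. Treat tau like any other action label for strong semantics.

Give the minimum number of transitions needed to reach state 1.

Breadth-first toward 1:
  L0 = {0}
  L1 = {4}
1 never appears.

Answer: UNREACHABLE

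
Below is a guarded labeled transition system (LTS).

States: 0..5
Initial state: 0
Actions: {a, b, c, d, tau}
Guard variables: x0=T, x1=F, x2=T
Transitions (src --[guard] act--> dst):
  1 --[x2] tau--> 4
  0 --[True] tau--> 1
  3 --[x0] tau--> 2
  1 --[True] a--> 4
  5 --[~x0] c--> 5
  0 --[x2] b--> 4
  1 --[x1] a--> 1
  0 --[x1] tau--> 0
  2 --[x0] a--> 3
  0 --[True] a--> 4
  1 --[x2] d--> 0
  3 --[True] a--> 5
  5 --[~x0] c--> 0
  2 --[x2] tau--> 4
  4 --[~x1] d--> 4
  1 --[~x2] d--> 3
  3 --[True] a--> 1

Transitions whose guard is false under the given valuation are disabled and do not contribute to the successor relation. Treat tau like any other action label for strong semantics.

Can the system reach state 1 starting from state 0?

Answer: REACHABLE

Working:
12 transition(s) survive guard evaluation.
L0 = {0}
L1 = {1,4}  cumulative {0,1,4}
Reach set: {0,1,4}
Path to 1: tau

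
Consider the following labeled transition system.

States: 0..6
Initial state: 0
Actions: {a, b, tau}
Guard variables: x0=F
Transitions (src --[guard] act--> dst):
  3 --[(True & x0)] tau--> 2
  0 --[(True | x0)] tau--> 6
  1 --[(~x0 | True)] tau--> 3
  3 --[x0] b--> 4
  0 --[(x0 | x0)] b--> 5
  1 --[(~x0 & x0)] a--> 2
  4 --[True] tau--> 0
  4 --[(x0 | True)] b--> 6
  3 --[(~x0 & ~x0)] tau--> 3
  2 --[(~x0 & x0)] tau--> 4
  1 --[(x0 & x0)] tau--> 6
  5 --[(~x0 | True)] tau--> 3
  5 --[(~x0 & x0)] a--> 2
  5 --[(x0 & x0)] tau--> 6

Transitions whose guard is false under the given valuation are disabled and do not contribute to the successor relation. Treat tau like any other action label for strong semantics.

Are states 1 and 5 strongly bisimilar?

Bisimulation quotient by refinement:
  round 0: {{0,1,2,3,4,5,6}}
  round 1: {{0,1,3,5},{2,6},{4}}
  round 2: {{0},{1,3,5},{2,6},{4}}
stable after 3 split(s): 4 block(s)
class of 1: {1,3,5}; class of 5: {1,3,5}

Answer: BISIMILAR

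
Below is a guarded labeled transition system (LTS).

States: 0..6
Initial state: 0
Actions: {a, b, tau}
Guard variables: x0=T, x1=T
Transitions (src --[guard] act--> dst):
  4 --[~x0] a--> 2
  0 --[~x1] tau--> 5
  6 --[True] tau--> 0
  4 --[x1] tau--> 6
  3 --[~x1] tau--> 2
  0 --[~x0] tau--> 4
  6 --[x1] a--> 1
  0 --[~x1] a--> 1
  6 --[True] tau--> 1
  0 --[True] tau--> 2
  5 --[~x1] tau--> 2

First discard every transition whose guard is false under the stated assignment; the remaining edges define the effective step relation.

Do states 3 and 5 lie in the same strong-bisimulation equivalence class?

Answer: BISIMILAR

Working:
Refine partition for ~:
  round 0: {{0,1,2,3,4,5,6}}
  round 1: {{0,4},{1,2,3,5},{6}}
  round 2: {{0},{1,2,3,5},{4},{6}}
4 equivalence class(es) (converged in 3)
3∈{1,2,3,5}, 5∈{1,2,3,5}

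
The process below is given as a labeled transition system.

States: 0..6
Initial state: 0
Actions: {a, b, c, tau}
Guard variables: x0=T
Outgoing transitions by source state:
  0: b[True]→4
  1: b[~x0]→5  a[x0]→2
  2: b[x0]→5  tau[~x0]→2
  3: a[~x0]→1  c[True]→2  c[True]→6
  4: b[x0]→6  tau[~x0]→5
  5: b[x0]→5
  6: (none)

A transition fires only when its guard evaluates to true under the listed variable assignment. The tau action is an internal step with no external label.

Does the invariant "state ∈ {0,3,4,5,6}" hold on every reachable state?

Inv-set: {0,3,4,5,6}
R = {0,4,6}
  0: ✓
  4: ✓
  6: ✓

Answer: INVARIANT HOLDS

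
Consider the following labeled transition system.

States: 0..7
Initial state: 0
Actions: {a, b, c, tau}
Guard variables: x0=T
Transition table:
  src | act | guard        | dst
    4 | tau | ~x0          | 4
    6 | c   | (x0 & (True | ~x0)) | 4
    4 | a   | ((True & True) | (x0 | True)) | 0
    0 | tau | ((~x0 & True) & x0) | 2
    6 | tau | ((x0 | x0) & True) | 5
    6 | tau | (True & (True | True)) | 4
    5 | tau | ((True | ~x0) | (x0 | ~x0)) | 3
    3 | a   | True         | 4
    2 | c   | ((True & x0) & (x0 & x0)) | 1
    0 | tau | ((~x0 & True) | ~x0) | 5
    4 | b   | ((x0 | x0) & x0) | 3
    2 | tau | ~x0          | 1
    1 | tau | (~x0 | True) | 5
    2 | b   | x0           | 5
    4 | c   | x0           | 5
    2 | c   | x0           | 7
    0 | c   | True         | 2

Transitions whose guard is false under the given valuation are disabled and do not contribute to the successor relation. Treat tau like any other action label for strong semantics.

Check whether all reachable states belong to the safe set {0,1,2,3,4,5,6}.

Inv-set: {0,1,2,3,4,5,6}
Reachable = {0,1,2,3,4,5,7}
  0: safe
  1: safe
  2: safe
  3: safe
  4: safe
  5: safe
  7: VIOLATES
counterexample path to 7: c·c

Answer: INVARIANT VIOLATED at state 7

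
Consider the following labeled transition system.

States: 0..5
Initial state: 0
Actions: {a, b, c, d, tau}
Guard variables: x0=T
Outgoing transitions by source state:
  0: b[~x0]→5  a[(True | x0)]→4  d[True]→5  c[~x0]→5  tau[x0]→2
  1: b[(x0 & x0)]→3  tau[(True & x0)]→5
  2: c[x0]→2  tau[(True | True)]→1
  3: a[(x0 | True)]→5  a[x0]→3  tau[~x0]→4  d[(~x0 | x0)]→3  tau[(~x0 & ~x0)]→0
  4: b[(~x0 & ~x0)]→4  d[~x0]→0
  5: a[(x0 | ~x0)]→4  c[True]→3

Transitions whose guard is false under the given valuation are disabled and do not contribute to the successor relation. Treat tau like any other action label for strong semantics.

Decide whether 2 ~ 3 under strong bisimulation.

Answer: NOT BISIMILAR

Working:
Bisimulation quotient by refinement:
  π0 = {{0,1,2,3,4,5}}
  π1 = {{0},{1},{2},{3},{4},{5}}
6 equivalence class(es) (converged in 2)
class of 2: {2}; class of 3: {3}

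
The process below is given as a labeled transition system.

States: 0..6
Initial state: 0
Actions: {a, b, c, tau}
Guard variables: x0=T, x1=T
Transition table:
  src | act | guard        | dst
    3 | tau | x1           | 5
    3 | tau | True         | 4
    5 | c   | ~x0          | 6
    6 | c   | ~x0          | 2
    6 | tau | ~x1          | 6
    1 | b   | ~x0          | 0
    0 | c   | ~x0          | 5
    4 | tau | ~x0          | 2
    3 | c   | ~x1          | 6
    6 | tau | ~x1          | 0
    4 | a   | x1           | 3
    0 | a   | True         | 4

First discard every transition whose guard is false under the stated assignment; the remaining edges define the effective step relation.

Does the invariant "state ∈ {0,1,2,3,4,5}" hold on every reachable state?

Safe = {0,1,2,3,4,5}
Reachable = {0,3,4,5}
  0: ok
  3: ok
  4: ok
  5: ok

Answer: INVARIANT HOLDS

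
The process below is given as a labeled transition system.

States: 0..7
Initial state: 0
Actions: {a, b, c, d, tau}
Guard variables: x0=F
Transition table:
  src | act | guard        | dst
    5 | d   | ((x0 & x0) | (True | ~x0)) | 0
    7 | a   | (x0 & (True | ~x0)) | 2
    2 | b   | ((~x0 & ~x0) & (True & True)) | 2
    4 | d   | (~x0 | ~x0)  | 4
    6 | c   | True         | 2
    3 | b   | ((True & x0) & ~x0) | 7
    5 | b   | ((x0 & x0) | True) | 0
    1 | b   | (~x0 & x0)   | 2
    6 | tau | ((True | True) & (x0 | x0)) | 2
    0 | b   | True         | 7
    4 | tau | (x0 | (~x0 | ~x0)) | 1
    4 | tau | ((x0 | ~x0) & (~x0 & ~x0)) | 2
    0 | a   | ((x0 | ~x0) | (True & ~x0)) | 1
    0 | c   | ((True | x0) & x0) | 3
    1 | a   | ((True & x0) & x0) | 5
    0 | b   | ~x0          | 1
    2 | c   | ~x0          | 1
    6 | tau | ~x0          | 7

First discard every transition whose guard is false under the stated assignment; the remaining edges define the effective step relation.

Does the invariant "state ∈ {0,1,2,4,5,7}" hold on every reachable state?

Inv-set: {0,1,2,4,5,7}
R = {0,1,7}
  0: safe
  1: safe
  7: safe

Answer: INVARIANT HOLDS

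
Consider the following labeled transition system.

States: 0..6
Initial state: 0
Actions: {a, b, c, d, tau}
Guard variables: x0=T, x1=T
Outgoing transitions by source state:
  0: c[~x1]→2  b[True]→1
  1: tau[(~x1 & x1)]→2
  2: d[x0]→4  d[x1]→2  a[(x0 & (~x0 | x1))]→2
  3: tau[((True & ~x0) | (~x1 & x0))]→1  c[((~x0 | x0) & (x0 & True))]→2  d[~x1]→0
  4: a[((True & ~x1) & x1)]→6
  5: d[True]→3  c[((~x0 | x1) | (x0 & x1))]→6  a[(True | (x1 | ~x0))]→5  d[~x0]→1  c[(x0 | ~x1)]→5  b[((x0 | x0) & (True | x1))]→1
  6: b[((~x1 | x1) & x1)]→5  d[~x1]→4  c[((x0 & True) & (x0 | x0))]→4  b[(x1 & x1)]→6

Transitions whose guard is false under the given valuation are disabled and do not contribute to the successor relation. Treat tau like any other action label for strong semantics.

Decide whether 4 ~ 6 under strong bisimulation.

Bisimulation quotient by refinement:
  P[0] = {{0,1,2,3,4,5,6}}
  P[1] = {{0},{1,4},{2},{3},{5},{6}}
Fixed point at round 2; 6 class(es).
class of 4: {1,4}; class of 6: {6}

Answer: NOT BISIMILAR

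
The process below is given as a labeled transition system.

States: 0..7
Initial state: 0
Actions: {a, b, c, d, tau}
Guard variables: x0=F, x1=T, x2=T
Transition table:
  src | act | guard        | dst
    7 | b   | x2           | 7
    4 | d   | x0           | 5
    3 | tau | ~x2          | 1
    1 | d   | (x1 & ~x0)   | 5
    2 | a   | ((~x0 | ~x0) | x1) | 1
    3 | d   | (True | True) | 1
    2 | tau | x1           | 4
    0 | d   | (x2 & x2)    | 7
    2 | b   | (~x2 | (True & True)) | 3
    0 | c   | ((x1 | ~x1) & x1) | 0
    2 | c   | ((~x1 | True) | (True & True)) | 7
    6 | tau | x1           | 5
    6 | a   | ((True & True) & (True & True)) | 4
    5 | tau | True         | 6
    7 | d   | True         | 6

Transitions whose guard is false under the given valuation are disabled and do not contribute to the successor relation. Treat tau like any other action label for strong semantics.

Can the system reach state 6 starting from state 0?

After dropping false guards: 13 live edges.
Layer 0: {0}
Layer 1: {7}  now seen {0,7}
Layer 2: {6}  now seen {0,6,7}
Layer 3: {4,5}  now seen {0,4,5,6,7}
Reachable = {0,4,5,6,7}
witness 6: d·d

Answer: REACHABLE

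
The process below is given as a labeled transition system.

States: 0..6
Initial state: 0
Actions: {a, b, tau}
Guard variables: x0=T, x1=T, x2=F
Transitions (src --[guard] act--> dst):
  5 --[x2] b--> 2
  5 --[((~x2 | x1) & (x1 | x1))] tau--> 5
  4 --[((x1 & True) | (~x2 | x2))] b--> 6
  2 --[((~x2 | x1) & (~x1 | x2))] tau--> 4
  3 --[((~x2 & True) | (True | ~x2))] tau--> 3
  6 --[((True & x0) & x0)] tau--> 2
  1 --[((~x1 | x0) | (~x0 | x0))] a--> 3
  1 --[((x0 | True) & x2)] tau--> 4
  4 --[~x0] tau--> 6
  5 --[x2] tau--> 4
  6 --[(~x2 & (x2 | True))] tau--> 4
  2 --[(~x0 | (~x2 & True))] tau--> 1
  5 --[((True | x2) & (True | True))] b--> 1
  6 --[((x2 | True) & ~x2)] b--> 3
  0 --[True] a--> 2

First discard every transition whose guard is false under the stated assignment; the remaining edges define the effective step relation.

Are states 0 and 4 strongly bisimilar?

Compute ~ classes (split until stable):
  P[0] = {{0,1,2,3,4,5,6}}
  P[1] = {{0,1},{2,3},{4},{5,6}}
  P[2] = {{0,1},{2},{3},{4},{5},{6}}
  P[3] = {{0},{1},{2},{3},{4},{5},{6}}
stable after 4 split(s): 7 block(s)
0∈{0}, 4∈{4}

Answer: NOT BISIMILAR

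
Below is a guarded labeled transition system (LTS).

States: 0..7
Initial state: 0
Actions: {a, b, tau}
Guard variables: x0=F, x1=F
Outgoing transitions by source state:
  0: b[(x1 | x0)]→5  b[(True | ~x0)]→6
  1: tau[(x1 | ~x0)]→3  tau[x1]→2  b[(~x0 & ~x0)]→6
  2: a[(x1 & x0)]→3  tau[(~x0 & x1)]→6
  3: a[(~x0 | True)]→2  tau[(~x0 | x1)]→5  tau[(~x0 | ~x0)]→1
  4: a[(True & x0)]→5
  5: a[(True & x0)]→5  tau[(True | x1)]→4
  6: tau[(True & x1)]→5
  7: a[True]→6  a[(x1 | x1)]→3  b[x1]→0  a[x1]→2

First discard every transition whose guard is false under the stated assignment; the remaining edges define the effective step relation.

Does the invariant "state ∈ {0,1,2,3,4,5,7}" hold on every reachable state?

Answer: INVARIANT VIOLATED at state 6

Analysis:
Inv-set: {0,1,2,3,4,5,7}
Reach set: {0,6}
  0: ok
  6: outside
reach 6 via b — violates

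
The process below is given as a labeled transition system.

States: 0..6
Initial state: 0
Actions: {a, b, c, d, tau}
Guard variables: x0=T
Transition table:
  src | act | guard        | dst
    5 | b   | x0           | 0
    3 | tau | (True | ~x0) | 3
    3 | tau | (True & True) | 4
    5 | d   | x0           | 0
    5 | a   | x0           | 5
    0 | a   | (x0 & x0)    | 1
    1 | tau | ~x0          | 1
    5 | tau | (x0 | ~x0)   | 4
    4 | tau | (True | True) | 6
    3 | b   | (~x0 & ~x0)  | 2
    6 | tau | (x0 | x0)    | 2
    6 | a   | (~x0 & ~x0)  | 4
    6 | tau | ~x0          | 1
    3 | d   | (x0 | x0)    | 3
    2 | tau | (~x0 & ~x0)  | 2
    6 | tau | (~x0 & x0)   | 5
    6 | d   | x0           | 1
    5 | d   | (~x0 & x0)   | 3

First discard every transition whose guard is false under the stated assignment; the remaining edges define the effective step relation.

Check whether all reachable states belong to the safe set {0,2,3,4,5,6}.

Answer: INVARIANT VIOLATED at state 1

Analysis:
Inv-set: {0,2,3,4,5,6}
R = {0,1}
  0: ok
  1: outside
reach 1 via a — violates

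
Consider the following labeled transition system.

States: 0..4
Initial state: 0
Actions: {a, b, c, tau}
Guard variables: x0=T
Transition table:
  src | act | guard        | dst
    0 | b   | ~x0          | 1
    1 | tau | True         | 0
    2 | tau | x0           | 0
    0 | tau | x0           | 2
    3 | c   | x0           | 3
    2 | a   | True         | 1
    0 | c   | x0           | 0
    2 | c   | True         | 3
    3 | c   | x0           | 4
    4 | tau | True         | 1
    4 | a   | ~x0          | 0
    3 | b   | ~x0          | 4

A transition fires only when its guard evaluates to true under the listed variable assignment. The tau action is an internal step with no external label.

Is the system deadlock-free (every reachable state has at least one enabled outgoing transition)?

Reachable = {0,1,2,3,4}
  0: c→0  tau→2  [2 exit(s)]
  1: tau→0  [1 exit(s)]
  2: a→1  c→3  tau→0  [3 exit(s)]
  3: c→3  c→4  [2 exit(s)]
  4: tau→1  [1 exit(s)]

Answer: DEADLOCK-FREE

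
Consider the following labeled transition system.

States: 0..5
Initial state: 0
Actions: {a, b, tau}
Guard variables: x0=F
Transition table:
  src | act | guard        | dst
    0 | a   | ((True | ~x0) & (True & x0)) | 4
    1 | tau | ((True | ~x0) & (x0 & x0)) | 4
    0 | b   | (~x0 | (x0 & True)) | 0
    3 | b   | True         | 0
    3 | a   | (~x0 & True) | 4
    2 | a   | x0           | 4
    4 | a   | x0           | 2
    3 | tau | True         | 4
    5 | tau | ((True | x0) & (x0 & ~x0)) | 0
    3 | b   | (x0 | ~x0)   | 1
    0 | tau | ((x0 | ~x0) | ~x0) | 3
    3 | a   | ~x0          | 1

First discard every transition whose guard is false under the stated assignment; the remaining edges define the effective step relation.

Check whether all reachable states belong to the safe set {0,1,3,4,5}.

Inv-set: {0,1,3,4,5}
Reachable = {0,1,3,4}
  0: ✓
  1: ✓
  3: ✓
  4: ✓

Answer: INVARIANT HOLDS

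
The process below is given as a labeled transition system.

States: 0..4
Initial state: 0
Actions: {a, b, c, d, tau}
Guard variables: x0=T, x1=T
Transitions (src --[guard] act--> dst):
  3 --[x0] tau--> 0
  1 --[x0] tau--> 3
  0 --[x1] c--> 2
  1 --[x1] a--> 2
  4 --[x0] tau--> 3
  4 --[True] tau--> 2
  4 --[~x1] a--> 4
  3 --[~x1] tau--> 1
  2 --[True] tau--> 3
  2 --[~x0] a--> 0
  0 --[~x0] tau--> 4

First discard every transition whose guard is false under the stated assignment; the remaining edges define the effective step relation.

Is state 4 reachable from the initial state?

After dropping false guards: 7 live edges.
L0 = {0}
L1 = {2}  total {0,2}
L2 = {3}  total {0,2,3}
R = {0,2,3}

Answer: UNREACHABLE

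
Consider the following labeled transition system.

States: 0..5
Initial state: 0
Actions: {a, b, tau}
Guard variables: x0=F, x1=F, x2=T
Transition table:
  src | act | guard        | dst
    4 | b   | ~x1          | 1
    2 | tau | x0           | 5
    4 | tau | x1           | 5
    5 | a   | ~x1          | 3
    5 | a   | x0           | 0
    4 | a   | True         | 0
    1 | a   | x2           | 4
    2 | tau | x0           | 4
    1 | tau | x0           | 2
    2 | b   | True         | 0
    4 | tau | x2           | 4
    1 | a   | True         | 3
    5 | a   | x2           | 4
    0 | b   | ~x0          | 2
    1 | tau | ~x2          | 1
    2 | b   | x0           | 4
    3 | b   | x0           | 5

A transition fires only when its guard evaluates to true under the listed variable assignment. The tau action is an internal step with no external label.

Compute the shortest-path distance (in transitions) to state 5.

BFS to 5:
  L0 = {0}
  L1 = {2}
5 never appears.

Answer: UNREACHABLE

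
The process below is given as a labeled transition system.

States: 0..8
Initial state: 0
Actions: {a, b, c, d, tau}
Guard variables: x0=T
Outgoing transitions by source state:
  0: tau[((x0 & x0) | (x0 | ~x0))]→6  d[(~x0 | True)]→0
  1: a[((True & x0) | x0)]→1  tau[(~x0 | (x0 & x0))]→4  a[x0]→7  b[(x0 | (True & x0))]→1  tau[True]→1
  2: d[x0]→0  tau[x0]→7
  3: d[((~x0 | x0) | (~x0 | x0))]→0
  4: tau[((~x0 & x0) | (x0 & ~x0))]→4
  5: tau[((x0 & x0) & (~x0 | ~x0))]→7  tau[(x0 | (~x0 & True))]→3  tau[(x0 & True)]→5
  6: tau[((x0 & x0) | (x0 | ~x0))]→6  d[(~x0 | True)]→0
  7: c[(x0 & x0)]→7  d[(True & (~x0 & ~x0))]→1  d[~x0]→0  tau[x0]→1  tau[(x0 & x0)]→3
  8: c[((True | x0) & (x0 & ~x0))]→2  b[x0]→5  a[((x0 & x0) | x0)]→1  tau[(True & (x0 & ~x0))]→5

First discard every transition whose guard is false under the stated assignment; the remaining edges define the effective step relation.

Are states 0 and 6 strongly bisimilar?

Refine partition for ~:
  π0 = {{0,1,2,3,4,5,6,7,8}}
  π1 = {{0,2,6},{1},{3},{4},{5},{7},{8}}
  π2 = {{0,6},{1},{2},{3},{4},{5},{7},{8}}
8 equivalence class(es) (converged in 3)
class of 0: {0,6}; class of 6: {0,6}

Answer: BISIMILAR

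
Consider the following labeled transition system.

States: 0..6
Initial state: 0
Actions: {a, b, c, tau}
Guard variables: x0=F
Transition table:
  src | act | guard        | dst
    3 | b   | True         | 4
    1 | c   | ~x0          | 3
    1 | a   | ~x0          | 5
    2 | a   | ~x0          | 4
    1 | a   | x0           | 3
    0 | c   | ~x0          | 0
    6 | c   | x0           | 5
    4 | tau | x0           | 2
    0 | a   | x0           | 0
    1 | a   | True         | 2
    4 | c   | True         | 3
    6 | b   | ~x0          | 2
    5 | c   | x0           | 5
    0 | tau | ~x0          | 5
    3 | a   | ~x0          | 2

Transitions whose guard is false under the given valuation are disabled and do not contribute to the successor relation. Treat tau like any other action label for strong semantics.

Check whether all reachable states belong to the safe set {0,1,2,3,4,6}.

Inv-set: {0,1,2,3,4,6}
R = {0,5}
  0: safe
  5: outside
counterexample path to 5: tau

Answer: INVARIANT VIOLATED at state 5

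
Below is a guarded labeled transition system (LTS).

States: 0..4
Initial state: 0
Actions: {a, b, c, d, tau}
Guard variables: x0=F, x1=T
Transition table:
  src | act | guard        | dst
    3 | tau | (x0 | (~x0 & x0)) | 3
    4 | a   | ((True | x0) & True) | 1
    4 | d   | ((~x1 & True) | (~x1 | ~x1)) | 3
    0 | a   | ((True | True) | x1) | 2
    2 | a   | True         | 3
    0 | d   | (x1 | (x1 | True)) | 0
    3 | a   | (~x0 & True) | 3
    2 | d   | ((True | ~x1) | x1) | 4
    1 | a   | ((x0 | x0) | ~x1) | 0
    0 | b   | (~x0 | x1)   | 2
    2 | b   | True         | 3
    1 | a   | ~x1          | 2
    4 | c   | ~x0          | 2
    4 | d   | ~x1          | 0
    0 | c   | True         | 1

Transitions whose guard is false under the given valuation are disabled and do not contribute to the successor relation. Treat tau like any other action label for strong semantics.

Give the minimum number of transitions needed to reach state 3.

BFS to 3:
  L0 = {0}
  L1 = {1,2}
  L2 = {3,4}
depth(3)=2, e.g. a·a

Answer: 2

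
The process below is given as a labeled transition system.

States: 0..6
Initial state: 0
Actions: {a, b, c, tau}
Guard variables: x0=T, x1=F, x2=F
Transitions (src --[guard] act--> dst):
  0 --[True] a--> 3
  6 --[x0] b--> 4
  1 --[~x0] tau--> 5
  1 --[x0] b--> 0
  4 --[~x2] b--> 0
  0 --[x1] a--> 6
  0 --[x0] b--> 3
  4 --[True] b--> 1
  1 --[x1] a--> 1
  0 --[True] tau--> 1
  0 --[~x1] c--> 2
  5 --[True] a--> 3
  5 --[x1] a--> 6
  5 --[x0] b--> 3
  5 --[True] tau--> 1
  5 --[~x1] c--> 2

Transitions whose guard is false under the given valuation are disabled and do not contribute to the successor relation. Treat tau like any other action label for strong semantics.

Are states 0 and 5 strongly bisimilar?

Compute ~ classes (split until stable):
  round 0: {{0,1,2,3,4,5,6}}
  round 1: {{0,5},{1,4,6},{2,3}}
  round 2: {{0,5},{1},{2,3},{4},{6}}
stable after 3 split(s): 5 block(s)
0∈{0,5}, 5∈{0,5}

Answer: BISIMILAR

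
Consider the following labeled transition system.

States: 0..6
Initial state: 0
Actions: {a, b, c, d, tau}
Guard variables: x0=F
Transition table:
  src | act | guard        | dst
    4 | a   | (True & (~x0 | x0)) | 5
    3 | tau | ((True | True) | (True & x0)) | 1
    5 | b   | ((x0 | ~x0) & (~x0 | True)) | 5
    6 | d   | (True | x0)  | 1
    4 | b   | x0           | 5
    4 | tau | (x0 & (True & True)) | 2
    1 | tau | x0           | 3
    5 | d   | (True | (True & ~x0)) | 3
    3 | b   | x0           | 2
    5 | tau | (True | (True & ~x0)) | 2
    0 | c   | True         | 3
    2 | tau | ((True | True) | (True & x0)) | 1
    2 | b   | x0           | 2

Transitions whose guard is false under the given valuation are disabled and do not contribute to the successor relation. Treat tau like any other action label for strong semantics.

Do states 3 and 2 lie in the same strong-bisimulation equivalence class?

Answer: BISIMILAR

Working:
Compute ~ classes (split until stable):
  round 0: {{0,1,2,3,4,5,6}}
  round 1: {{0},{1},{2,3},{4},{5},{6}}
6 equivalence class(es) (converged in 2)
3∈{2,3}, 2∈{2,3}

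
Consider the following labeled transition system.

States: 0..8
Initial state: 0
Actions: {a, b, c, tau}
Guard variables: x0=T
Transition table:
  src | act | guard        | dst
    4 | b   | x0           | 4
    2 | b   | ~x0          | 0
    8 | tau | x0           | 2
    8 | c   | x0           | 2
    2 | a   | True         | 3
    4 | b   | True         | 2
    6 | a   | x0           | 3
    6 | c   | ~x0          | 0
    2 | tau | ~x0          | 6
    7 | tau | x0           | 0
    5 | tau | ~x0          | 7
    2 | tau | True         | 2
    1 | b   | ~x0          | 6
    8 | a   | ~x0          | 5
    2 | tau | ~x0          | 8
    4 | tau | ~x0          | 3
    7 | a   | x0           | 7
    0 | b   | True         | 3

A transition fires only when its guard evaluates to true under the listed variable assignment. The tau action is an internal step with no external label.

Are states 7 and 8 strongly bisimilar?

Refine partition for ~:
  P[0] = {{0,1,2,3,4,5,6,7,8}}
  P[1] = {{0,4},{1,3,5},{2,7},{6},{8}}
  P[2] = {{0},{1,3,5},{2},{4},{6},{7},{8}}
7 equivalence class(es) (converged in 3)
7∈{7}, 8∈{8}

Answer: NOT BISIMILAR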